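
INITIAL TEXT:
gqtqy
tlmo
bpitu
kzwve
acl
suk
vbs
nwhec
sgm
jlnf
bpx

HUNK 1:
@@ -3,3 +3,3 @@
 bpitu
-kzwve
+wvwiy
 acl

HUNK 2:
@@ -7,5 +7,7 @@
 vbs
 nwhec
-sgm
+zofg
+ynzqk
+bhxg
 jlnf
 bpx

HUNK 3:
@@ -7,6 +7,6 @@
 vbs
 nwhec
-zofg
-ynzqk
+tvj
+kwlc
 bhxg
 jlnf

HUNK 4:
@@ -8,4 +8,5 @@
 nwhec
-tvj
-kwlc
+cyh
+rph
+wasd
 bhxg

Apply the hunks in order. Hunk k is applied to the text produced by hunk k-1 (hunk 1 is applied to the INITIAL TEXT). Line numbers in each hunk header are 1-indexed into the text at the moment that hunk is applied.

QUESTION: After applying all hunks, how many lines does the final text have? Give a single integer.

Hunk 1: at line 3 remove [kzwve] add [wvwiy] -> 11 lines: gqtqy tlmo bpitu wvwiy acl suk vbs nwhec sgm jlnf bpx
Hunk 2: at line 7 remove [sgm] add [zofg,ynzqk,bhxg] -> 13 lines: gqtqy tlmo bpitu wvwiy acl suk vbs nwhec zofg ynzqk bhxg jlnf bpx
Hunk 3: at line 7 remove [zofg,ynzqk] add [tvj,kwlc] -> 13 lines: gqtqy tlmo bpitu wvwiy acl suk vbs nwhec tvj kwlc bhxg jlnf bpx
Hunk 4: at line 8 remove [tvj,kwlc] add [cyh,rph,wasd] -> 14 lines: gqtqy tlmo bpitu wvwiy acl suk vbs nwhec cyh rph wasd bhxg jlnf bpx
Final line count: 14

Answer: 14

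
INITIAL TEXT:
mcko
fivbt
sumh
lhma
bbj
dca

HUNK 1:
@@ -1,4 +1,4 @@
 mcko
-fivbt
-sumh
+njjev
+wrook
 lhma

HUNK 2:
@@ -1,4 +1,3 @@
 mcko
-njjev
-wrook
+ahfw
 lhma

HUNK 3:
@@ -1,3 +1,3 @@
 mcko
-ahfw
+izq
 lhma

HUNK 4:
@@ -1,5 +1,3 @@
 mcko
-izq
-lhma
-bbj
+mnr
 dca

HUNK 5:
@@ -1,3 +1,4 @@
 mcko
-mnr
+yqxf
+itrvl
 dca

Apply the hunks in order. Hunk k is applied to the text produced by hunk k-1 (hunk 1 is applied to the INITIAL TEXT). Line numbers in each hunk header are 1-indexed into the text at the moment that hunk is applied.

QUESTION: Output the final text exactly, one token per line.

Hunk 1: at line 1 remove [fivbt,sumh] add [njjev,wrook] -> 6 lines: mcko njjev wrook lhma bbj dca
Hunk 2: at line 1 remove [njjev,wrook] add [ahfw] -> 5 lines: mcko ahfw lhma bbj dca
Hunk 3: at line 1 remove [ahfw] add [izq] -> 5 lines: mcko izq lhma bbj dca
Hunk 4: at line 1 remove [izq,lhma,bbj] add [mnr] -> 3 lines: mcko mnr dca
Hunk 5: at line 1 remove [mnr] add [yqxf,itrvl] -> 4 lines: mcko yqxf itrvl dca

Answer: mcko
yqxf
itrvl
dca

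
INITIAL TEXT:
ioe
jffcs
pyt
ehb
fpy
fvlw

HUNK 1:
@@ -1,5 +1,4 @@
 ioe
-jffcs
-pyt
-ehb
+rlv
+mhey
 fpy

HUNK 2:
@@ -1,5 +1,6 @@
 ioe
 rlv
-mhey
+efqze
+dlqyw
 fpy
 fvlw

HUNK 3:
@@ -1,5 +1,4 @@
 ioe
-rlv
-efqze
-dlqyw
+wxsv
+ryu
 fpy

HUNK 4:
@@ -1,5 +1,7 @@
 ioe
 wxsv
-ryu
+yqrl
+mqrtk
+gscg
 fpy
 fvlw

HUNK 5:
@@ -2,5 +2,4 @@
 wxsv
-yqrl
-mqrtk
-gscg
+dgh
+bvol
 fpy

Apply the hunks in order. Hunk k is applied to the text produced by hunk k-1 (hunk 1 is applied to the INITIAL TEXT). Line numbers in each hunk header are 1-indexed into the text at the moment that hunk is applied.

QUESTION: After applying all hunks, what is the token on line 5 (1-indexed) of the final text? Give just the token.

Answer: fpy

Derivation:
Hunk 1: at line 1 remove [jffcs,pyt,ehb] add [rlv,mhey] -> 5 lines: ioe rlv mhey fpy fvlw
Hunk 2: at line 1 remove [mhey] add [efqze,dlqyw] -> 6 lines: ioe rlv efqze dlqyw fpy fvlw
Hunk 3: at line 1 remove [rlv,efqze,dlqyw] add [wxsv,ryu] -> 5 lines: ioe wxsv ryu fpy fvlw
Hunk 4: at line 1 remove [ryu] add [yqrl,mqrtk,gscg] -> 7 lines: ioe wxsv yqrl mqrtk gscg fpy fvlw
Hunk 5: at line 2 remove [yqrl,mqrtk,gscg] add [dgh,bvol] -> 6 lines: ioe wxsv dgh bvol fpy fvlw
Final line 5: fpy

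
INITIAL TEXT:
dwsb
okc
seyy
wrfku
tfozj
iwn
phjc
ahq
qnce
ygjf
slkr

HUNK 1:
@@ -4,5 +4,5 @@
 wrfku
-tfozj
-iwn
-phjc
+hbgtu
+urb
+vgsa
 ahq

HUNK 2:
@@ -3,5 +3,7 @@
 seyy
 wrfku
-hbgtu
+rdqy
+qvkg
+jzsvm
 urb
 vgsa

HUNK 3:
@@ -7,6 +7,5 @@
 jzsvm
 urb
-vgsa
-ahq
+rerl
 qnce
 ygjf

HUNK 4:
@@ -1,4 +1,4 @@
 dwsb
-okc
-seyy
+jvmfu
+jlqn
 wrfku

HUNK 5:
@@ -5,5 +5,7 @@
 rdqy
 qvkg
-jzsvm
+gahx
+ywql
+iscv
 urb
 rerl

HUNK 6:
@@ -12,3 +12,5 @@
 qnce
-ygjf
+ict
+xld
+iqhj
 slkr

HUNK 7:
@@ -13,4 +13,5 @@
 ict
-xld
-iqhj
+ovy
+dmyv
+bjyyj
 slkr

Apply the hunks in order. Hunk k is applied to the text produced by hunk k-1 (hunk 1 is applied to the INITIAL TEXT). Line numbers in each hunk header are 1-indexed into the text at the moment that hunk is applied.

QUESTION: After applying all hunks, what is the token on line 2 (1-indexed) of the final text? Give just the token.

Answer: jvmfu

Derivation:
Hunk 1: at line 4 remove [tfozj,iwn,phjc] add [hbgtu,urb,vgsa] -> 11 lines: dwsb okc seyy wrfku hbgtu urb vgsa ahq qnce ygjf slkr
Hunk 2: at line 3 remove [hbgtu] add [rdqy,qvkg,jzsvm] -> 13 lines: dwsb okc seyy wrfku rdqy qvkg jzsvm urb vgsa ahq qnce ygjf slkr
Hunk 3: at line 7 remove [vgsa,ahq] add [rerl] -> 12 lines: dwsb okc seyy wrfku rdqy qvkg jzsvm urb rerl qnce ygjf slkr
Hunk 4: at line 1 remove [okc,seyy] add [jvmfu,jlqn] -> 12 lines: dwsb jvmfu jlqn wrfku rdqy qvkg jzsvm urb rerl qnce ygjf slkr
Hunk 5: at line 5 remove [jzsvm] add [gahx,ywql,iscv] -> 14 lines: dwsb jvmfu jlqn wrfku rdqy qvkg gahx ywql iscv urb rerl qnce ygjf slkr
Hunk 6: at line 12 remove [ygjf] add [ict,xld,iqhj] -> 16 lines: dwsb jvmfu jlqn wrfku rdqy qvkg gahx ywql iscv urb rerl qnce ict xld iqhj slkr
Hunk 7: at line 13 remove [xld,iqhj] add [ovy,dmyv,bjyyj] -> 17 lines: dwsb jvmfu jlqn wrfku rdqy qvkg gahx ywql iscv urb rerl qnce ict ovy dmyv bjyyj slkr
Final line 2: jvmfu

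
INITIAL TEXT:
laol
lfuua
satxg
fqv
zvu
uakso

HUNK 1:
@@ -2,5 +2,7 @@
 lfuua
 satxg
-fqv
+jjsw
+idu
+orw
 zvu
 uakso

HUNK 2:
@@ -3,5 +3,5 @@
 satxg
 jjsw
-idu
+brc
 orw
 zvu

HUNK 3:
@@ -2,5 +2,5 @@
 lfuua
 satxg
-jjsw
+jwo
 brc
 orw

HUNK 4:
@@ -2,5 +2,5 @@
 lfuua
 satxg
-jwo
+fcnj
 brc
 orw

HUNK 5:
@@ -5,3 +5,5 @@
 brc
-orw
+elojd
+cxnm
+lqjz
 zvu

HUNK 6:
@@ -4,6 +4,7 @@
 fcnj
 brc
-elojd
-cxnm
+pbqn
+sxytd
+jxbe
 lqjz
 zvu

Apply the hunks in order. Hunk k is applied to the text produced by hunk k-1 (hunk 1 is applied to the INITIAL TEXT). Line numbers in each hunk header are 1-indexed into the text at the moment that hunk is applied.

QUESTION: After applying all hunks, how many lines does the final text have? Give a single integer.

Hunk 1: at line 2 remove [fqv] add [jjsw,idu,orw] -> 8 lines: laol lfuua satxg jjsw idu orw zvu uakso
Hunk 2: at line 3 remove [idu] add [brc] -> 8 lines: laol lfuua satxg jjsw brc orw zvu uakso
Hunk 3: at line 2 remove [jjsw] add [jwo] -> 8 lines: laol lfuua satxg jwo brc orw zvu uakso
Hunk 4: at line 2 remove [jwo] add [fcnj] -> 8 lines: laol lfuua satxg fcnj brc orw zvu uakso
Hunk 5: at line 5 remove [orw] add [elojd,cxnm,lqjz] -> 10 lines: laol lfuua satxg fcnj brc elojd cxnm lqjz zvu uakso
Hunk 6: at line 4 remove [elojd,cxnm] add [pbqn,sxytd,jxbe] -> 11 lines: laol lfuua satxg fcnj brc pbqn sxytd jxbe lqjz zvu uakso
Final line count: 11

Answer: 11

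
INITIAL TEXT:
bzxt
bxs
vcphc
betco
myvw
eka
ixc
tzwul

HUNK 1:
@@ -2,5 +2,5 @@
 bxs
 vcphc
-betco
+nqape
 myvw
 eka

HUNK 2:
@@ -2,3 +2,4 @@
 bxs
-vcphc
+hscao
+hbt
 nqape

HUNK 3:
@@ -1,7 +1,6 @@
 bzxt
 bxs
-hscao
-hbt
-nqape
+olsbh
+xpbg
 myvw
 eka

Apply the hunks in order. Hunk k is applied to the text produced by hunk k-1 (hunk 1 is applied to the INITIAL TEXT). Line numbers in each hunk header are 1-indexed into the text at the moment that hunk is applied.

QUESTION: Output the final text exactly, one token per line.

Answer: bzxt
bxs
olsbh
xpbg
myvw
eka
ixc
tzwul

Derivation:
Hunk 1: at line 2 remove [betco] add [nqape] -> 8 lines: bzxt bxs vcphc nqape myvw eka ixc tzwul
Hunk 2: at line 2 remove [vcphc] add [hscao,hbt] -> 9 lines: bzxt bxs hscao hbt nqape myvw eka ixc tzwul
Hunk 3: at line 1 remove [hscao,hbt,nqape] add [olsbh,xpbg] -> 8 lines: bzxt bxs olsbh xpbg myvw eka ixc tzwul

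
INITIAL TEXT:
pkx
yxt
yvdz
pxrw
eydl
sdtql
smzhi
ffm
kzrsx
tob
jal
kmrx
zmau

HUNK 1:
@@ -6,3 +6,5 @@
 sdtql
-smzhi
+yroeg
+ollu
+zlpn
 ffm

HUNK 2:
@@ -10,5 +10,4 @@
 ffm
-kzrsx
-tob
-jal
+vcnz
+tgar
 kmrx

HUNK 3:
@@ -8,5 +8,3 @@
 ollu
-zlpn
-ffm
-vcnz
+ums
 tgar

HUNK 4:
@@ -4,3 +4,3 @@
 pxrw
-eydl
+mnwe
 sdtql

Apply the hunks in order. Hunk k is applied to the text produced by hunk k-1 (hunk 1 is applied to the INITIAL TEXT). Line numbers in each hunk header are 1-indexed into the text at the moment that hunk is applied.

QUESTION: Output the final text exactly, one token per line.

Hunk 1: at line 6 remove [smzhi] add [yroeg,ollu,zlpn] -> 15 lines: pkx yxt yvdz pxrw eydl sdtql yroeg ollu zlpn ffm kzrsx tob jal kmrx zmau
Hunk 2: at line 10 remove [kzrsx,tob,jal] add [vcnz,tgar] -> 14 lines: pkx yxt yvdz pxrw eydl sdtql yroeg ollu zlpn ffm vcnz tgar kmrx zmau
Hunk 3: at line 8 remove [zlpn,ffm,vcnz] add [ums] -> 12 lines: pkx yxt yvdz pxrw eydl sdtql yroeg ollu ums tgar kmrx zmau
Hunk 4: at line 4 remove [eydl] add [mnwe] -> 12 lines: pkx yxt yvdz pxrw mnwe sdtql yroeg ollu ums tgar kmrx zmau

Answer: pkx
yxt
yvdz
pxrw
mnwe
sdtql
yroeg
ollu
ums
tgar
kmrx
zmau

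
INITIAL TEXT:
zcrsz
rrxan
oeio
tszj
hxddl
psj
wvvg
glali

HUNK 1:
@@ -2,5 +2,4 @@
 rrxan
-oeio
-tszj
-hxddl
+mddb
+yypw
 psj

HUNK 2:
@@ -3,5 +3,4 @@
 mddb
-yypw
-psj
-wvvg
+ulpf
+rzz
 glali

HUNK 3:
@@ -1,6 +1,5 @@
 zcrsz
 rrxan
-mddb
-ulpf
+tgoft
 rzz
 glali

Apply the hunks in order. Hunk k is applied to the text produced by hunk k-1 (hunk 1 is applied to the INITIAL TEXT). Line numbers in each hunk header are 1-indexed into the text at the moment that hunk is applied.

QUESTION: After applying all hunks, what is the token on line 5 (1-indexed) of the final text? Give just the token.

Hunk 1: at line 2 remove [oeio,tszj,hxddl] add [mddb,yypw] -> 7 lines: zcrsz rrxan mddb yypw psj wvvg glali
Hunk 2: at line 3 remove [yypw,psj,wvvg] add [ulpf,rzz] -> 6 lines: zcrsz rrxan mddb ulpf rzz glali
Hunk 3: at line 1 remove [mddb,ulpf] add [tgoft] -> 5 lines: zcrsz rrxan tgoft rzz glali
Final line 5: glali

Answer: glali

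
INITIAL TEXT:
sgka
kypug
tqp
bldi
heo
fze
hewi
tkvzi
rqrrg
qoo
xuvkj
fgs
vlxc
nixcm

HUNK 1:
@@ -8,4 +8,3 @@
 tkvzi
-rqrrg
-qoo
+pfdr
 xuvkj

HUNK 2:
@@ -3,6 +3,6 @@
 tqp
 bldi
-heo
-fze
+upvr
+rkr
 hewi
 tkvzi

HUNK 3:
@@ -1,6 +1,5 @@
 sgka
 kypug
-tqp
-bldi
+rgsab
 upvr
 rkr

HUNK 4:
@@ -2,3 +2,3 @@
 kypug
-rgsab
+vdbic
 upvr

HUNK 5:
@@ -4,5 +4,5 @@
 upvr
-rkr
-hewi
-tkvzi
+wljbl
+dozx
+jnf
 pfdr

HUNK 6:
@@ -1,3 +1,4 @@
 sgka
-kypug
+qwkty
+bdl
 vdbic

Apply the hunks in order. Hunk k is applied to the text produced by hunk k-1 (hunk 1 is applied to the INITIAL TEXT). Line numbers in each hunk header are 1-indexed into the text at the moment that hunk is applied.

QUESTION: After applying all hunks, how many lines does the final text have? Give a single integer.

Hunk 1: at line 8 remove [rqrrg,qoo] add [pfdr] -> 13 lines: sgka kypug tqp bldi heo fze hewi tkvzi pfdr xuvkj fgs vlxc nixcm
Hunk 2: at line 3 remove [heo,fze] add [upvr,rkr] -> 13 lines: sgka kypug tqp bldi upvr rkr hewi tkvzi pfdr xuvkj fgs vlxc nixcm
Hunk 3: at line 1 remove [tqp,bldi] add [rgsab] -> 12 lines: sgka kypug rgsab upvr rkr hewi tkvzi pfdr xuvkj fgs vlxc nixcm
Hunk 4: at line 2 remove [rgsab] add [vdbic] -> 12 lines: sgka kypug vdbic upvr rkr hewi tkvzi pfdr xuvkj fgs vlxc nixcm
Hunk 5: at line 4 remove [rkr,hewi,tkvzi] add [wljbl,dozx,jnf] -> 12 lines: sgka kypug vdbic upvr wljbl dozx jnf pfdr xuvkj fgs vlxc nixcm
Hunk 6: at line 1 remove [kypug] add [qwkty,bdl] -> 13 lines: sgka qwkty bdl vdbic upvr wljbl dozx jnf pfdr xuvkj fgs vlxc nixcm
Final line count: 13

Answer: 13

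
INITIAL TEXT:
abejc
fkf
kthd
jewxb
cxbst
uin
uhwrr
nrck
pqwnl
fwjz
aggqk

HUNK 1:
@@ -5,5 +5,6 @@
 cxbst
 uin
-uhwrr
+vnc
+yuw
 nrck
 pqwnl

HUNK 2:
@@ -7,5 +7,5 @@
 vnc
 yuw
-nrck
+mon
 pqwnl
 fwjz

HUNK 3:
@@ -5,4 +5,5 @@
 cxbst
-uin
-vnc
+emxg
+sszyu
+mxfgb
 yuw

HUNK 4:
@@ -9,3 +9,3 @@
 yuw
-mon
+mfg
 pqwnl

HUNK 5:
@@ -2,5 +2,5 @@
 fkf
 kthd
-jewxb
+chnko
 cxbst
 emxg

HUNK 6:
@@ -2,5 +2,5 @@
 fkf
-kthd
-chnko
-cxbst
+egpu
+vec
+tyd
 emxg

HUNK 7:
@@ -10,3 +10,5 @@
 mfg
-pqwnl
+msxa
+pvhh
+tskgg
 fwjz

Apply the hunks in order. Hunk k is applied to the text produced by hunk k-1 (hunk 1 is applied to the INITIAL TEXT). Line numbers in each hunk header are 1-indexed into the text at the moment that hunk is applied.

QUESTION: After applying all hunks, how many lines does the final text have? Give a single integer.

Hunk 1: at line 5 remove [uhwrr] add [vnc,yuw] -> 12 lines: abejc fkf kthd jewxb cxbst uin vnc yuw nrck pqwnl fwjz aggqk
Hunk 2: at line 7 remove [nrck] add [mon] -> 12 lines: abejc fkf kthd jewxb cxbst uin vnc yuw mon pqwnl fwjz aggqk
Hunk 3: at line 5 remove [uin,vnc] add [emxg,sszyu,mxfgb] -> 13 lines: abejc fkf kthd jewxb cxbst emxg sszyu mxfgb yuw mon pqwnl fwjz aggqk
Hunk 4: at line 9 remove [mon] add [mfg] -> 13 lines: abejc fkf kthd jewxb cxbst emxg sszyu mxfgb yuw mfg pqwnl fwjz aggqk
Hunk 5: at line 2 remove [jewxb] add [chnko] -> 13 lines: abejc fkf kthd chnko cxbst emxg sszyu mxfgb yuw mfg pqwnl fwjz aggqk
Hunk 6: at line 2 remove [kthd,chnko,cxbst] add [egpu,vec,tyd] -> 13 lines: abejc fkf egpu vec tyd emxg sszyu mxfgb yuw mfg pqwnl fwjz aggqk
Hunk 7: at line 10 remove [pqwnl] add [msxa,pvhh,tskgg] -> 15 lines: abejc fkf egpu vec tyd emxg sszyu mxfgb yuw mfg msxa pvhh tskgg fwjz aggqk
Final line count: 15

Answer: 15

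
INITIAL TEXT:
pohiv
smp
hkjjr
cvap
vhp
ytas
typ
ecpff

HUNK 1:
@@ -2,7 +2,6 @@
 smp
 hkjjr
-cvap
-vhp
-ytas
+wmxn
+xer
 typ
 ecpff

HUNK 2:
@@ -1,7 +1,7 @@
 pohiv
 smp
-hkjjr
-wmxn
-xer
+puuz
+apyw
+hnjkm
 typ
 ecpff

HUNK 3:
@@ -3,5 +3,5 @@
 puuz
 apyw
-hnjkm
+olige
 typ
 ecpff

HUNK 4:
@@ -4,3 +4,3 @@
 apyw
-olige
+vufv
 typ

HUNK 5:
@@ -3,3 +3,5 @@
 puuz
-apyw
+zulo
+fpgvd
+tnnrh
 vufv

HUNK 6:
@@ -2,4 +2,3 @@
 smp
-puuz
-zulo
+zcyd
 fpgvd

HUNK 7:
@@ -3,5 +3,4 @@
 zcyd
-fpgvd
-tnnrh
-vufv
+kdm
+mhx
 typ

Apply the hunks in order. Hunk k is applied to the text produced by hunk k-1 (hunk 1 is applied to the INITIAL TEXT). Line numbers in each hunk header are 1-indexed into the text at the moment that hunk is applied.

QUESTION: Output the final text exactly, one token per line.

Answer: pohiv
smp
zcyd
kdm
mhx
typ
ecpff

Derivation:
Hunk 1: at line 2 remove [cvap,vhp,ytas] add [wmxn,xer] -> 7 lines: pohiv smp hkjjr wmxn xer typ ecpff
Hunk 2: at line 1 remove [hkjjr,wmxn,xer] add [puuz,apyw,hnjkm] -> 7 lines: pohiv smp puuz apyw hnjkm typ ecpff
Hunk 3: at line 3 remove [hnjkm] add [olige] -> 7 lines: pohiv smp puuz apyw olige typ ecpff
Hunk 4: at line 4 remove [olige] add [vufv] -> 7 lines: pohiv smp puuz apyw vufv typ ecpff
Hunk 5: at line 3 remove [apyw] add [zulo,fpgvd,tnnrh] -> 9 lines: pohiv smp puuz zulo fpgvd tnnrh vufv typ ecpff
Hunk 6: at line 2 remove [puuz,zulo] add [zcyd] -> 8 lines: pohiv smp zcyd fpgvd tnnrh vufv typ ecpff
Hunk 7: at line 3 remove [fpgvd,tnnrh,vufv] add [kdm,mhx] -> 7 lines: pohiv smp zcyd kdm mhx typ ecpff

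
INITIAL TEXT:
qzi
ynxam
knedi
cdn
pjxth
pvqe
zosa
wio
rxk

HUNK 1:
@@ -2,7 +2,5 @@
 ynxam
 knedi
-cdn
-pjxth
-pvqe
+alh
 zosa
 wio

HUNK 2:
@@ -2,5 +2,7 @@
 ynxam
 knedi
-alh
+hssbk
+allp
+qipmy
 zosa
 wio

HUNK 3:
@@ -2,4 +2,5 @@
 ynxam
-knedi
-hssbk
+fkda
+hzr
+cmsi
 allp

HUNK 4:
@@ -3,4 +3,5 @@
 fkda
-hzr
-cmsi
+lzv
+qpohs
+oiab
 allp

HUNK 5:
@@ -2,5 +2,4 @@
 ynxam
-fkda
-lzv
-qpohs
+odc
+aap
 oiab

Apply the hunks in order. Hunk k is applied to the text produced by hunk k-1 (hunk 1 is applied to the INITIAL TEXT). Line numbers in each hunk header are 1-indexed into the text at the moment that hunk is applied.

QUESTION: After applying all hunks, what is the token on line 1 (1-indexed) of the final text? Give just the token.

Answer: qzi

Derivation:
Hunk 1: at line 2 remove [cdn,pjxth,pvqe] add [alh] -> 7 lines: qzi ynxam knedi alh zosa wio rxk
Hunk 2: at line 2 remove [alh] add [hssbk,allp,qipmy] -> 9 lines: qzi ynxam knedi hssbk allp qipmy zosa wio rxk
Hunk 3: at line 2 remove [knedi,hssbk] add [fkda,hzr,cmsi] -> 10 lines: qzi ynxam fkda hzr cmsi allp qipmy zosa wio rxk
Hunk 4: at line 3 remove [hzr,cmsi] add [lzv,qpohs,oiab] -> 11 lines: qzi ynxam fkda lzv qpohs oiab allp qipmy zosa wio rxk
Hunk 5: at line 2 remove [fkda,lzv,qpohs] add [odc,aap] -> 10 lines: qzi ynxam odc aap oiab allp qipmy zosa wio rxk
Final line 1: qzi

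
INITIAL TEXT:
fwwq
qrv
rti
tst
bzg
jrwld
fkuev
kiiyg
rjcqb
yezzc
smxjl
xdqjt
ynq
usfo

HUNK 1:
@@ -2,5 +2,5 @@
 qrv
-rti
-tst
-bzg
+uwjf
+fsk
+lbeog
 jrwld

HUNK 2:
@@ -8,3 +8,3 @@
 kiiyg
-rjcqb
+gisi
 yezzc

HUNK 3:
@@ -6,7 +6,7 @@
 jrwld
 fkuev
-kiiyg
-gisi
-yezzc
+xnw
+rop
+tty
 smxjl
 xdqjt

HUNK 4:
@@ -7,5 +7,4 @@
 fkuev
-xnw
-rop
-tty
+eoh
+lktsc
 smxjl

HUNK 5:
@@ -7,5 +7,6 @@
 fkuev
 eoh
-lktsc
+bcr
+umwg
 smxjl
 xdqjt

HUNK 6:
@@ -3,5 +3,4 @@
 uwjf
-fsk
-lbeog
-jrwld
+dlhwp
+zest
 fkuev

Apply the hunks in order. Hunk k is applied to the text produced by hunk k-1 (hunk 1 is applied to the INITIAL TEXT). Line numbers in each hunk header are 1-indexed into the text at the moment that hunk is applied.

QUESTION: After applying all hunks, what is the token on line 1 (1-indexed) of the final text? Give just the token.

Answer: fwwq

Derivation:
Hunk 1: at line 2 remove [rti,tst,bzg] add [uwjf,fsk,lbeog] -> 14 lines: fwwq qrv uwjf fsk lbeog jrwld fkuev kiiyg rjcqb yezzc smxjl xdqjt ynq usfo
Hunk 2: at line 8 remove [rjcqb] add [gisi] -> 14 lines: fwwq qrv uwjf fsk lbeog jrwld fkuev kiiyg gisi yezzc smxjl xdqjt ynq usfo
Hunk 3: at line 6 remove [kiiyg,gisi,yezzc] add [xnw,rop,tty] -> 14 lines: fwwq qrv uwjf fsk lbeog jrwld fkuev xnw rop tty smxjl xdqjt ynq usfo
Hunk 4: at line 7 remove [xnw,rop,tty] add [eoh,lktsc] -> 13 lines: fwwq qrv uwjf fsk lbeog jrwld fkuev eoh lktsc smxjl xdqjt ynq usfo
Hunk 5: at line 7 remove [lktsc] add [bcr,umwg] -> 14 lines: fwwq qrv uwjf fsk lbeog jrwld fkuev eoh bcr umwg smxjl xdqjt ynq usfo
Hunk 6: at line 3 remove [fsk,lbeog,jrwld] add [dlhwp,zest] -> 13 lines: fwwq qrv uwjf dlhwp zest fkuev eoh bcr umwg smxjl xdqjt ynq usfo
Final line 1: fwwq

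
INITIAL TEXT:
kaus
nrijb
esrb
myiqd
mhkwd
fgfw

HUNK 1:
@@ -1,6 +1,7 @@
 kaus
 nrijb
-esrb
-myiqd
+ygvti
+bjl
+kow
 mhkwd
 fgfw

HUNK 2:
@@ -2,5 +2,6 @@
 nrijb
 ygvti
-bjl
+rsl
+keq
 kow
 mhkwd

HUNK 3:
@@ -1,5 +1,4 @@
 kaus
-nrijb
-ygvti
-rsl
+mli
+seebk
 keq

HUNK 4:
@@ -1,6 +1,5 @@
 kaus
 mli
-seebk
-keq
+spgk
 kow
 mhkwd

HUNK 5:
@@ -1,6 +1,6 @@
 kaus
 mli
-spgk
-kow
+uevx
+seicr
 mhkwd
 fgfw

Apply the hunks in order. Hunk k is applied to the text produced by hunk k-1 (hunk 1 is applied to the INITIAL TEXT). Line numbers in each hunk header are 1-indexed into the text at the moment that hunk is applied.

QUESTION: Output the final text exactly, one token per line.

Answer: kaus
mli
uevx
seicr
mhkwd
fgfw

Derivation:
Hunk 1: at line 1 remove [esrb,myiqd] add [ygvti,bjl,kow] -> 7 lines: kaus nrijb ygvti bjl kow mhkwd fgfw
Hunk 2: at line 2 remove [bjl] add [rsl,keq] -> 8 lines: kaus nrijb ygvti rsl keq kow mhkwd fgfw
Hunk 3: at line 1 remove [nrijb,ygvti,rsl] add [mli,seebk] -> 7 lines: kaus mli seebk keq kow mhkwd fgfw
Hunk 4: at line 1 remove [seebk,keq] add [spgk] -> 6 lines: kaus mli spgk kow mhkwd fgfw
Hunk 5: at line 1 remove [spgk,kow] add [uevx,seicr] -> 6 lines: kaus mli uevx seicr mhkwd fgfw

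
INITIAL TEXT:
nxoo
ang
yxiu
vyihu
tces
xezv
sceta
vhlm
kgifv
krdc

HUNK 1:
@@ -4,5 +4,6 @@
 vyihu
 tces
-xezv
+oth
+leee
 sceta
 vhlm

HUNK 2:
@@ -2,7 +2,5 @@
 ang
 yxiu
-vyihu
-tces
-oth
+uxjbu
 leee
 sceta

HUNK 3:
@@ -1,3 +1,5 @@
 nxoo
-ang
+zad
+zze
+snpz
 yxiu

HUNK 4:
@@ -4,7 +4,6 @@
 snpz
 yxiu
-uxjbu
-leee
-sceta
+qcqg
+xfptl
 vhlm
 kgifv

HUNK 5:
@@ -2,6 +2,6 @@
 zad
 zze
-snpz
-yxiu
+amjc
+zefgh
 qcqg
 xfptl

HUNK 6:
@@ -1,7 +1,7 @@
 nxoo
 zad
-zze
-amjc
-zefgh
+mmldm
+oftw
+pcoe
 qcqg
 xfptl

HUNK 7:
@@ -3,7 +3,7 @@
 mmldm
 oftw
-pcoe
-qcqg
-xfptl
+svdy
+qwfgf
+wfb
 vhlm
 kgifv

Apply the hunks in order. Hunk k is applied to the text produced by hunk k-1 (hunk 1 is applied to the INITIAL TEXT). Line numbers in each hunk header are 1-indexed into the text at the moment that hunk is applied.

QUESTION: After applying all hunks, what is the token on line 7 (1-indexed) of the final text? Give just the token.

Hunk 1: at line 4 remove [xezv] add [oth,leee] -> 11 lines: nxoo ang yxiu vyihu tces oth leee sceta vhlm kgifv krdc
Hunk 2: at line 2 remove [vyihu,tces,oth] add [uxjbu] -> 9 lines: nxoo ang yxiu uxjbu leee sceta vhlm kgifv krdc
Hunk 3: at line 1 remove [ang] add [zad,zze,snpz] -> 11 lines: nxoo zad zze snpz yxiu uxjbu leee sceta vhlm kgifv krdc
Hunk 4: at line 4 remove [uxjbu,leee,sceta] add [qcqg,xfptl] -> 10 lines: nxoo zad zze snpz yxiu qcqg xfptl vhlm kgifv krdc
Hunk 5: at line 2 remove [snpz,yxiu] add [amjc,zefgh] -> 10 lines: nxoo zad zze amjc zefgh qcqg xfptl vhlm kgifv krdc
Hunk 6: at line 1 remove [zze,amjc,zefgh] add [mmldm,oftw,pcoe] -> 10 lines: nxoo zad mmldm oftw pcoe qcqg xfptl vhlm kgifv krdc
Hunk 7: at line 3 remove [pcoe,qcqg,xfptl] add [svdy,qwfgf,wfb] -> 10 lines: nxoo zad mmldm oftw svdy qwfgf wfb vhlm kgifv krdc
Final line 7: wfb

Answer: wfb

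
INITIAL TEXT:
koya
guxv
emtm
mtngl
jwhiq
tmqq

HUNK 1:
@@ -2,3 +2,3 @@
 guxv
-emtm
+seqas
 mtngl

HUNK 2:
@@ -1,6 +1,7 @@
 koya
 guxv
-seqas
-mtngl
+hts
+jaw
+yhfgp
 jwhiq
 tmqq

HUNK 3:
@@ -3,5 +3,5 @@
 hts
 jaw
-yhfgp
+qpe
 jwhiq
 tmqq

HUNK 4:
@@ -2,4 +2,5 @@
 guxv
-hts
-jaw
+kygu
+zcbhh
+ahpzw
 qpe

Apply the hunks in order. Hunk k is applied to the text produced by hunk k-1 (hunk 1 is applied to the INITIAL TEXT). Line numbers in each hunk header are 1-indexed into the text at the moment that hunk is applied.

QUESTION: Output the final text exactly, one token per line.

Hunk 1: at line 2 remove [emtm] add [seqas] -> 6 lines: koya guxv seqas mtngl jwhiq tmqq
Hunk 2: at line 1 remove [seqas,mtngl] add [hts,jaw,yhfgp] -> 7 lines: koya guxv hts jaw yhfgp jwhiq tmqq
Hunk 3: at line 3 remove [yhfgp] add [qpe] -> 7 lines: koya guxv hts jaw qpe jwhiq tmqq
Hunk 4: at line 2 remove [hts,jaw] add [kygu,zcbhh,ahpzw] -> 8 lines: koya guxv kygu zcbhh ahpzw qpe jwhiq tmqq

Answer: koya
guxv
kygu
zcbhh
ahpzw
qpe
jwhiq
tmqq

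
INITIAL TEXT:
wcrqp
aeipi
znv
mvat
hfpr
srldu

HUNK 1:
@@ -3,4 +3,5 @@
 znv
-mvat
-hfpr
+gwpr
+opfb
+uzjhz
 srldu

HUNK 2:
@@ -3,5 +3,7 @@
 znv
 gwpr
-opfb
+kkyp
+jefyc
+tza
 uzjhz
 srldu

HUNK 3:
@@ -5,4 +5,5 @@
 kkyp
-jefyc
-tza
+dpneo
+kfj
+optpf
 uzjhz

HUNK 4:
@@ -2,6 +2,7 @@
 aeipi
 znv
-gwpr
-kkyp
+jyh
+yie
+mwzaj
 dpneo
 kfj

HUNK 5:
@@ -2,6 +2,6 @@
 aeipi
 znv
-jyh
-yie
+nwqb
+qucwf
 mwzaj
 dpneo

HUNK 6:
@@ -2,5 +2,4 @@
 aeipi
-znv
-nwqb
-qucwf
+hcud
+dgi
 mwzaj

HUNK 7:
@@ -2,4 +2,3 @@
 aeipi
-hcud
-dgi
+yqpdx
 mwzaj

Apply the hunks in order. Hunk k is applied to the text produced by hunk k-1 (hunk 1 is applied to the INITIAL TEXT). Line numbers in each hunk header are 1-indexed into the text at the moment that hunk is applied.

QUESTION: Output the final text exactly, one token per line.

Answer: wcrqp
aeipi
yqpdx
mwzaj
dpneo
kfj
optpf
uzjhz
srldu

Derivation:
Hunk 1: at line 3 remove [mvat,hfpr] add [gwpr,opfb,uzjhz] -> 7 lines: wcrqp aeipi znv gwpr opfb uzjhz srldu
Hunk 2: at line 3 remove [opfb] add [kkyp,jefyc,tza] -> 9 lines: wcrqp aeipi znv gwpr kkyp jefyc tza uzjhz srldu
Hunk 3: at line 5 remove [jefyc,tza] add [dpneo,kfj,optpf] -> 10 lines: wcrqp aeipi znv gwpr kkyp dpneo kfj optpf uzjhz srldu
Hunk 4: at line 2 remove [gwpr,kkyp] add [jyh,yie,mwzaj] -> 11 lines: wcrqp aeipi znv jyh yie mwzaj dpneo kfj optpf uzjhz srldu
Hunk 5: at line 2 remove [jyh,yie] add [nwqb,qucwf] -> 11 lines: wcrqp aeipi znv nwqb qucwf mwzaj dpneo kfj optpf uzjhz srldu
Hunk 6: at line 2 remove [znv,nwqb,qucwf] add [hcud,dgi] -> 10 lines: wcrqp aeipi hcud dgi mwzaj dpneo kfj optpf uzjhz srldu
Hunk 7: at line 2 remove [hcud,dgi] add [yqpdx] -> 9 lines: wcrqp aeipi yqpdx mwzaj dpneo kfj optpf uzjhz srldu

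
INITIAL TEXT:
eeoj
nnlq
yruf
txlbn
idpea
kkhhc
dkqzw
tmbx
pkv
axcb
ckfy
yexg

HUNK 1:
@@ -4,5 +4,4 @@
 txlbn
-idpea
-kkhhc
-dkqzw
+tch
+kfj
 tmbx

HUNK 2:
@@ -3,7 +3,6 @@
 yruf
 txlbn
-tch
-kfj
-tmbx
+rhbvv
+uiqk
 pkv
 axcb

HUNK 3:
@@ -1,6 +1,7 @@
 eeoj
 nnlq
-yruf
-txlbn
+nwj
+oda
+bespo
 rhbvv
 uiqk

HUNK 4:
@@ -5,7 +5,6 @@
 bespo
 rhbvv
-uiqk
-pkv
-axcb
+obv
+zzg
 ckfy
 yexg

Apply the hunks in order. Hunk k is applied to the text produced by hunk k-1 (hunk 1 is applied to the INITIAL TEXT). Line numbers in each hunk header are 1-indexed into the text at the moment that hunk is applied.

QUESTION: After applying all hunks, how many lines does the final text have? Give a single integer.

Answer: 10

Derivation:
Hunk 1: at line 4 remove [idpea,kkhhc,dkqzw] add [tch,kfj] -> 11 lines: eeoj nnlq yruf txlbn tch kfj tmbx pkv axcb ckfy yexg
Hunk 2: at line 3 remove [tch,kfj,tmbx] add [rhbvv,uiqk] -> 10 lines: eeoj nnlq yruf txlbn rhbvv uiqk pkv axcb ckfy yexg
Hunk 3: at line 1 remove [yruf,txlbn] add [nwj,oda,bespo] -> 11 lines: eeoj nnlq nwj oda bespo rhbvv uiqk pkv axcb ckfy yexg
Hunk 4: at line 5 remove [uiqk,pkv,axcb] add [obv,zzg] -> 10 lines: eeoj nnlq nwj oda bespo rhbvv obv zzg ckfy yexg
Final line count: 10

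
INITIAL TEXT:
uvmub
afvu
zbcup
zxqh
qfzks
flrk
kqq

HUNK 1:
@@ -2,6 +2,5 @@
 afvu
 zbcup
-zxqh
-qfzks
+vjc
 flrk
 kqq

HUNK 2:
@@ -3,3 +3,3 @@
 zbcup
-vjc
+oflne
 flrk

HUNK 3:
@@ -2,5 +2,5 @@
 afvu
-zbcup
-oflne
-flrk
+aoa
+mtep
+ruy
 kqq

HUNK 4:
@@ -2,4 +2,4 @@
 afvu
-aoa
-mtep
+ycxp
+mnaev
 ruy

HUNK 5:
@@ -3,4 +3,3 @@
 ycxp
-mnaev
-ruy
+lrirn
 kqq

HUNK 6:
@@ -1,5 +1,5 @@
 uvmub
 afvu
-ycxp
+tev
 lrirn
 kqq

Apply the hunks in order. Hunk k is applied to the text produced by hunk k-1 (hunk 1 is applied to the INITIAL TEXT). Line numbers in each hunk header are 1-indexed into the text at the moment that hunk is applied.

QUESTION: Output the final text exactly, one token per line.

Hunk 1: at line 2 remove [zxqh,qfzks] add [vjc] -> 6 lines: uvmub afvu zbcup vjc flrk kqq
Hunk 2: at line 3 remove [vjc] add [oflne] -> 6 lines: uvmub afvu zbcup oflne flrk kqq
Hunk 3: at line 2 remove [zbcup,oflne,flrk] add [aoa,mtep,ruy] -> 6 lines: uvmub afvu aoa mtep ruy kqq
Hunk 4: at line 2 remove [aoa,mtep] add [ycxp,mnaev] -> 6 lines: uvmub afvu ycxp mnaev ruy kqq
Hunk 5: at line 3 remove [mnaev,ruy] add [lrirn] -> 5 lines: uvmub afvu ycxp lrirn kqq
Hunk 6: at line 1 remove [ycxp] add [tev] -> 5 lines: uvmub afvu tev lrirn kqq

Answer: uvmub
afvu
tev
lrirn
kqq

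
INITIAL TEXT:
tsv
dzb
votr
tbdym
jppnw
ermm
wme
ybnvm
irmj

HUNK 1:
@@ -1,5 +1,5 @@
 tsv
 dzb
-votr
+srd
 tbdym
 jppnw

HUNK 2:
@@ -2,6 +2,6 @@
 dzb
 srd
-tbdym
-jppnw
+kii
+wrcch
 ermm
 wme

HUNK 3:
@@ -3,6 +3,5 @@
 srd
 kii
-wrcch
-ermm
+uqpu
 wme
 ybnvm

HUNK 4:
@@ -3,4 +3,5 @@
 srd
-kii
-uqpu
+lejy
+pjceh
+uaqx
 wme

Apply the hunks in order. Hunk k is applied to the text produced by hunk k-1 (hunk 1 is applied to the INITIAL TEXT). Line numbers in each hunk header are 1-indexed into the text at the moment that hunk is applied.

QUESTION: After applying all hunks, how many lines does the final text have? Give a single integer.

Answer: 9

Derivation:
Hunk 1: at line 1 remove [votr] add [srd] -> 9 lines: tsv dzb srd tbdym jppnw ermm wme ybnvm irmj
Hunk 2: at line 2 remove [tbdym,jppnw] add [kii,wrcch] -> 9 lines: tsv dzb srd kii wrcch ermm wme ybnvm irmj
Hunk 3: at line 3 remove [wrcch,ermm] add [uqpu] -> 8 lines: tsv dzb srd kii uqpu wme ybnvm irmj
Hunk 4: at line 3 remove [kii,uqpu] add [lejy,pjceh,uaqx] -> 9 lines: tsv dzb srd lejy pjceh uaqx wme ybnvm irmj
Final line count: 9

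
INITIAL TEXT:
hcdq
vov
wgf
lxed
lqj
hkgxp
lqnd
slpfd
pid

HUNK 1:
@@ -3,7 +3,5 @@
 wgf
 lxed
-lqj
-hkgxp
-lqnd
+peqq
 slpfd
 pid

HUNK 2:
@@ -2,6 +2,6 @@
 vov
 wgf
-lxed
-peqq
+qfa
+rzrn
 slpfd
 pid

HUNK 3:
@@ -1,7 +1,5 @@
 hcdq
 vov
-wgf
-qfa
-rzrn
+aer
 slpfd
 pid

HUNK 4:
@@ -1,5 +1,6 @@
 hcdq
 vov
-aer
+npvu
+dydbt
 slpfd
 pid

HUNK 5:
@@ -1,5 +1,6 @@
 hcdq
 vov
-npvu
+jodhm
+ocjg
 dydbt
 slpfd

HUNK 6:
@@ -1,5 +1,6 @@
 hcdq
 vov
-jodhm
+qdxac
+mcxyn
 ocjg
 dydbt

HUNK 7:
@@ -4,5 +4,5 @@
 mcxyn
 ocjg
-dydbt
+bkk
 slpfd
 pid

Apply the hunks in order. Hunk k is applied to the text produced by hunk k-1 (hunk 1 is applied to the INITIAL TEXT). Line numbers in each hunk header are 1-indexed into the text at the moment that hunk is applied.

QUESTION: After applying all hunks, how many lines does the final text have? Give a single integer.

Hunk 1: at line 3 remove [lqj,hkgxp,lqnd] add [peqq] -> 7 lines: hcdq vov wgf lxed peqq slpfd pid
Hunk 2: at line 2 remove [lxed,peqq] add [qfa,rzrn] -> 7 lines: hcdq vov wgf qfa rzrn slpfd pid
Hunk 3: at line 1 remove [wgf,qfa,rzrn] add [aer] -> 5 lines: hcdq vov aer slpfd pid
Hunk 4: at line 1 remove [aer] add [npvu,dydbt] -> 6 lines: hcdq vov npvu dydbt slpfd pid
Hunk 5: at line 1 remove [npvu] add [jodhm,ocjg] -> 7 lines: hcdq vov jodhm ocjg dydbt slpfd pid
Hunk 6: at line 1 remove [jodhm] add [qdxac,mcxyn] -> 8 lines: hcdq vov qdxac mcxyn ocjg dydbt slpfd pid
Hunk 7: at line 4 remove [dydbt] add [bkk] -> 8 lines: hcdq vov qdxac mcxyn ocjg bkk slpfd pid
Final line count: 8

Answer: 8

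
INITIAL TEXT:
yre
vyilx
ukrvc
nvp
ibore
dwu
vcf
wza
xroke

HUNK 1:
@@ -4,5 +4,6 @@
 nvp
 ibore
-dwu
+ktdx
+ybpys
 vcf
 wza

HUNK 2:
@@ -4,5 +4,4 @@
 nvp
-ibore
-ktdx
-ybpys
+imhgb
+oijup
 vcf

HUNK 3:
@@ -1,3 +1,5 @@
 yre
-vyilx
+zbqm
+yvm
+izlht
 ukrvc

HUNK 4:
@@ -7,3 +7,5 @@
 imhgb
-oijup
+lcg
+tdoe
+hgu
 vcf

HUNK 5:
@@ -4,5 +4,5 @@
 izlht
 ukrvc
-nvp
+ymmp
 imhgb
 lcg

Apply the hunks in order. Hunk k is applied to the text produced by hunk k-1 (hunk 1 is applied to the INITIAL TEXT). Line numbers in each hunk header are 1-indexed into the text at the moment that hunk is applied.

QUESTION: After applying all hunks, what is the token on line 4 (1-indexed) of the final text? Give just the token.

Hunk 1: at line 4 remove [dwu] add [ktdx,ybpys] -> 10 lines: yre vyilx ukrvc nvp ibore ktdx ybpys vcf wza xroke
Hunk 2: at line 4 remove [ibore,ktdx,ybpys] add [imhgb,oijup] -> 9 lines: yre vyilx ukrvc nvp imhgb oijup vcf wza xroke
Hunk 3: at line 1 remove [vyilx] add [zbqm,yvm,izlht] -> 11 lines: yre zbqm yvm izlht ukrvc nvp imhgb oijup vcf wza xroke
Hunk 4: at line 7 remove [oijup] add [lcg,tdoe,hgu] -> 13 lines: yre zbqm yvm izlht ukrvc nvp imhgb lcg tdoe hgu vcf wza xroke
Hunk 5: at line 4 remove [nvp] add [ymmp] -> 13 lines: yre zbqm yvm izlht ukrvc ymmp imhgb lcg tdoe hgu vcf wza xroke
Final line 4: izlht

Answer: izlht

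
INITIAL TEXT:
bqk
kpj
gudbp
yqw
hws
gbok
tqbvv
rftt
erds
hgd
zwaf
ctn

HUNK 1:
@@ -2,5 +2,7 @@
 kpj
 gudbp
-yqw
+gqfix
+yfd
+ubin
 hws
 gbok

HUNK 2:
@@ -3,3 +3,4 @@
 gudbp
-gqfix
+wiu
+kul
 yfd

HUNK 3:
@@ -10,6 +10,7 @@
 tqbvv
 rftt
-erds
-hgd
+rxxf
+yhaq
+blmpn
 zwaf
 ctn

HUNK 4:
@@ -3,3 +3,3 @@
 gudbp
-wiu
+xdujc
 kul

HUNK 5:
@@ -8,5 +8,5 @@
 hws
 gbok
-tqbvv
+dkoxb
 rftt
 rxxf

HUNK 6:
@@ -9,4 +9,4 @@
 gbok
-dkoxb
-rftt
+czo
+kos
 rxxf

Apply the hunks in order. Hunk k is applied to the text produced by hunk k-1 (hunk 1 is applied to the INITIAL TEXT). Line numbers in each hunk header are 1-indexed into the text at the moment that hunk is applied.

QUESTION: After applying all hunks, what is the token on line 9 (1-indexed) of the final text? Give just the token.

Hunk 1: at line 2 remove [yqw] add [gqfix,yfd,ubin] -> 14 lines: bqk kpj gudbp gqfix yfd ubin hws gbok tqbvv rftt erds hgd zwaf ctn
Hunk 2: at line 3 remove [gqfix] add [wiu,kul] -> 15 lines: bqk kpj gudbp wiu kul yfd ubin hws gbok tqbvv rftt erds hgd zwaf ctn
Hunk 3: at line 10 remove [erds,hgd] add [rxxf,yhaq,blmpn] -> 16 lines: bqk kpj gudbp wiu kul yfd ubin hws gbok tqbvv rftt rxxf yhaq blmpn zwaf ctn
Hunk 4: at line 3 remove [wiu] add [xdujc] -> 16 lines: bqk kpj gudbp xdujc kul yfd ubin hws gbok tqbvv rftt rxxf yhaq blmpn zwaf ctn
Hunk 5: at line 8 remove [tqbvv] add [dkoxb] -> 16 lines: bqk kpj gudbp xdujc kul yfd ubin hws gbok dkoxb rftt rxxf yhaq blmpn zwaf ctn
Hunk 6: at line 9 remove [dkoxb,rftt] add [czo,kos] -> 16 lines: bqk kpj gudbp xdujc kul yfd ubin hws gbok czo kos rxxf yhaq blmpn zwaf ctn
Final line 9: gbok

Answer: gbok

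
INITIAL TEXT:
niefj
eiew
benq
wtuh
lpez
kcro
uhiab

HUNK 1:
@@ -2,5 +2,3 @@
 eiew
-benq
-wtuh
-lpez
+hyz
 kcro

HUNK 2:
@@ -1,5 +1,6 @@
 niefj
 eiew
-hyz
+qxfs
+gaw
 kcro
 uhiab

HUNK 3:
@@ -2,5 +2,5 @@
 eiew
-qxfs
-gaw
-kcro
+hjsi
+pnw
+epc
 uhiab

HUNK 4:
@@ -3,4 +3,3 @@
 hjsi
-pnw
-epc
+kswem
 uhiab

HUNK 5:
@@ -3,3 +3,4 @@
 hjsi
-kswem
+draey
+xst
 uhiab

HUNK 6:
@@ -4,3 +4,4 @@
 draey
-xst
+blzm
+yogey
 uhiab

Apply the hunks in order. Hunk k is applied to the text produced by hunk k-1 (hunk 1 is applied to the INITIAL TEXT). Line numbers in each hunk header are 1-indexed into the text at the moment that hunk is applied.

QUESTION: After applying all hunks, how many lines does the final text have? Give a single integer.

Hunk 1: at line 2 remove [benq,wtuh,lpez] add [hyz] -> 5 lines: niefj eiew hyz kcro uhiab
Hunk 2: at line 1 remove [hyz] add [qxfs,gaw] -> 6 lines: niefj eiew qxfs gaw kcro uhiab
Hunk 3: at line 2 remove [qxfs,gaw,kcro] add [hjsi,pnw,epc] -> 6 lines: niefj eiew hjsi pnw epc uhiab
Hunk 4: at line 3 remove [pnw,epc] add [kswem] -> 5 lines: niefj eiew hjsi kswem uhiab
Hunk 5: at line 3 remove [kswem] add [draey,xst] -> 6 lines: niefj eiew hjsi draey xst uhiab
Hunk 6: at line 4 remove [xst] add [blzm,yogey] -> 7 lines: niefj eiew hjsi draey blzm yogey uhiab
Final line count: 7

Answer: 7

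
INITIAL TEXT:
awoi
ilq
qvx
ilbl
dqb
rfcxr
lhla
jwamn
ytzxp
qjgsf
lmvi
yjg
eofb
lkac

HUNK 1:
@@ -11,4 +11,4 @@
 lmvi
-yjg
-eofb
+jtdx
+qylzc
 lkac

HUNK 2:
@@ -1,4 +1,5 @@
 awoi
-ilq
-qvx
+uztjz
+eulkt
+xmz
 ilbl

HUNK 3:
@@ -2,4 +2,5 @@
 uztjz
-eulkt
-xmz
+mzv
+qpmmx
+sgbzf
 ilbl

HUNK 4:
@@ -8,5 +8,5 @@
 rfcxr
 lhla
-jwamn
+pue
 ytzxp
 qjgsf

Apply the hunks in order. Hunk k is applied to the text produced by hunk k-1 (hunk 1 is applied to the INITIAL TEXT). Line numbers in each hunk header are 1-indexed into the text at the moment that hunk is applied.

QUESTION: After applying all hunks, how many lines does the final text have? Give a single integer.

Answer: 16

Derivation:
Hunk 1: at line 11 remove [yjg,eofb] add [jtdx,qylzc] -> 14 lines: awoi ilq qvx ilbl dqb rfcxr lhla jwamn ytzxp qjgsf lmvi jtdx qylzc lkac
Hunk 2: at line 1 remove [ilq,qvx] add [uztjz,eulkt,xmz] -> 15 lines: awoi uztjz eulkt xmz ilbl dqb rfcxr lhla jwamn ytzxp qjgsf lmvi jtdx qylzc lkac
Hunk 3: at line 2 remove [eulkt,xmz] add [mzv,qpmmx,sgbzf] -> 16 lines: awoi uztjz mzv qpmmx sgbzf ilbl dqb rfcxr lhla jwamn ytzxp qjgsf lmvi jtdx qylzc lkac
Hunk 4: at line 8 remove [jwamn] add [pue] -> 16 lines: awoi uztjz mzv qpmmx sgbzf ilbl dqb rfcxr lhla pue ytzxp qjgsf lmvi jtdx qylzc lkac
Final line count: 16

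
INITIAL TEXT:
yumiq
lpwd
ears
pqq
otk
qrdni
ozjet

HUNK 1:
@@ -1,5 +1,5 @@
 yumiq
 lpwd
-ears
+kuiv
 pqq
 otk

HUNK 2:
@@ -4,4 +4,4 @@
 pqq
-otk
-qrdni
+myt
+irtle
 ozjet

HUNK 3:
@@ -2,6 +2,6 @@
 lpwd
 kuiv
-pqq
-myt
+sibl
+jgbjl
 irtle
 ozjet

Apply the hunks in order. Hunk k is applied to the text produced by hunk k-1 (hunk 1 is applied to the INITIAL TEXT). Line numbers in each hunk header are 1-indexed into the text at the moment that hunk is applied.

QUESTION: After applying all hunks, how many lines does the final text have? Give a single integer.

Answer: 7

Derivation:
Hunk 1: at line 1 remove [ears] add [kuiv] -> 7 lines: yumiq lpwd kuiv pqq otk qrdni ozjet
Hunk 2: at line 4 remove [otk,qrdni] add [myt,irtle] -> 7 lines: yumiq lpwd kuiv pqq myt irtle ozjet
Hunk 3: at line 2 remove [pqq,myt] add [sibl,jgbjl] -> 7 lines: yumiq lpwd kuiv sibl jgbjl irtle ozjet
Final line count: 7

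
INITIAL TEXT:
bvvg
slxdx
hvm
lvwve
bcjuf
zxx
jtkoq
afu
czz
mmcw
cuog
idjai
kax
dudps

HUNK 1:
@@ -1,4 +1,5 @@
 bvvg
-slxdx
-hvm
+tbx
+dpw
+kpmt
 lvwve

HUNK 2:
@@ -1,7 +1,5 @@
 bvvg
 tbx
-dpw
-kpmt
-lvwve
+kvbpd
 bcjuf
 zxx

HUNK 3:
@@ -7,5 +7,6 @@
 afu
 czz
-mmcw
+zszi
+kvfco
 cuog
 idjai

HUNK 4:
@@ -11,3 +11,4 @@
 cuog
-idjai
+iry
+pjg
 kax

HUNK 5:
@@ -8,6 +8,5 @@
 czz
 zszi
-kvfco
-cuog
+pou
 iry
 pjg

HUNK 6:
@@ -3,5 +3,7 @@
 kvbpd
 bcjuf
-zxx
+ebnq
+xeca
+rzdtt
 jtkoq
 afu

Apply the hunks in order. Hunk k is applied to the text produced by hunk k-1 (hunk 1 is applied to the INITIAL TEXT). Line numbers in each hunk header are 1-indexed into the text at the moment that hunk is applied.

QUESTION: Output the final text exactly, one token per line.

Hunk 1: at line 1 remove [slxdx,hvm] add [tbx,dpw,kpmt] -> 15 lines: bvvg tbx dpw kpmt lvwve bcjuf zxx jtkoq afu czz mmcw cuog idjai kax dudps
Hunk 2: at line 1 remove [dpw,kpmt,lvwve] add [kvbpd] -> 13 lines: bvvg tbx kvbpd bcjuf zxx jtkoq afu czz mmcw cuog idjai kax dudps
Hunk 3: at line 7 remove [mmcw] add [zszi,kvfco] -> 14 lines: bvvg tbx kvbpd bcjuf zxx jtkoq afu czz zszi kvfco cuog idjai kax dudps
Hunk 4: at line 11 remove [idjai] add [iry,pjg] -> 15 lines: bvvg tbx kvbpd bcjuf zxx jtkoq afu czz zszi kvfco cuog iry pjg kax dudps
Hunk 5: at line 8 remove [kvfco,cuog] add [pou] -> 14 lines: bvvg tbx kvbpd bcjuf zxx jtkoq afu czz zszi pou iry pjg kax dudps
Hunk 6: at line 3 remove [zxx] add [ebnq,xeca,rzdtt] -> 16 lines: bvvg tbx kvbpd bcjuf ebnq xeca rzdtt jtkoq afu czz zszi pou iry pjg kax dudps

Answer: bvvg
tbx
kvbpd
bcjuf
ebnq
xeca
rzdtt
jtkoq
afu
czz
zszi
pou
iry
pjg
kax
dudps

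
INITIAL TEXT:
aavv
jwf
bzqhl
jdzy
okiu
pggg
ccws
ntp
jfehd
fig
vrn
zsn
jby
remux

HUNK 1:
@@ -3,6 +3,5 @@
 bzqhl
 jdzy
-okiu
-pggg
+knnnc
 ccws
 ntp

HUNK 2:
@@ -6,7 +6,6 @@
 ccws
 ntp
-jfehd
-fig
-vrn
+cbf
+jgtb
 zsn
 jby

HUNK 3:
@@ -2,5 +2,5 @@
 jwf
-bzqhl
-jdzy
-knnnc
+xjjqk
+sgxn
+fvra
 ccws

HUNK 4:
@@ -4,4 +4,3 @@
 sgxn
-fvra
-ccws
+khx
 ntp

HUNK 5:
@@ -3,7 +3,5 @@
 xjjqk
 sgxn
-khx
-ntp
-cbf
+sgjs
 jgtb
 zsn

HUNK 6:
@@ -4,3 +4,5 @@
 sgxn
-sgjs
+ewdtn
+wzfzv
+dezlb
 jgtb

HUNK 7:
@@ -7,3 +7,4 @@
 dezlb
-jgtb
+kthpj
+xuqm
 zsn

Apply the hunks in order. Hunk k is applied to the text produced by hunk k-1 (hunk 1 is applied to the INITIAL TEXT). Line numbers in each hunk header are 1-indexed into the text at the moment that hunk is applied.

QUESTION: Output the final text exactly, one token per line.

Hunk 1: at line 3 remove [okiu,pggg] add [knnnc] -> 13 lines: aavv jwf bzqhl jdzy knnnc ccws ntp jfehd fig vrn zsn jby remux
Hunk 2: at line 6 remove [jfehd,fig,vrn] add [cbf,jgtb] -> 12 lines: aavv jwf bzqhl jdzy knnnc ccws ntp cbf jgtb zsn jby remux
Hunk 3: at line 2 remove [bzqhl,jdzy,knnnc] add [xjjqk,sgxn,fvra] -> 12 lines: aavv jwf xjjqk sgxn fvra ccws ntp cbf jgtb zsn jby remux
Hunk 4: at line 4 remove [fvra,ccws] add [khx] -> 11 lines: aavv jwf xjjqk sgxn khx ntp cbf jgtb zsn jby remux
Hunk 5: at line 3 remove [khx,ntp,cbf] add [sgjs] -> 9 lines: aavv jwf xjjqk sgxn sgjs jgtb zsn jby remux
Hunk 6: at line 4 remove [sgjs] add [ewdtn,wzfzv,dezlb] -> 11 lines: aavv jwf xjjqk sgxn ewdtn wzfzv dezlb jgtb zsn jby remux
Hunk 7: at line 7 remove [jgtb] add [kthpj,xuqm] -> 12 lines: aavv jwf xjjqk sgxn ewdtn wzfzv dezlb kthpj xuqm zsn jby remux

Answer: aavv
jwf
xjjqk
sgxn
ewdtn
wzfzv
dezlb
kthpj
xuqm
zsn
jby
remux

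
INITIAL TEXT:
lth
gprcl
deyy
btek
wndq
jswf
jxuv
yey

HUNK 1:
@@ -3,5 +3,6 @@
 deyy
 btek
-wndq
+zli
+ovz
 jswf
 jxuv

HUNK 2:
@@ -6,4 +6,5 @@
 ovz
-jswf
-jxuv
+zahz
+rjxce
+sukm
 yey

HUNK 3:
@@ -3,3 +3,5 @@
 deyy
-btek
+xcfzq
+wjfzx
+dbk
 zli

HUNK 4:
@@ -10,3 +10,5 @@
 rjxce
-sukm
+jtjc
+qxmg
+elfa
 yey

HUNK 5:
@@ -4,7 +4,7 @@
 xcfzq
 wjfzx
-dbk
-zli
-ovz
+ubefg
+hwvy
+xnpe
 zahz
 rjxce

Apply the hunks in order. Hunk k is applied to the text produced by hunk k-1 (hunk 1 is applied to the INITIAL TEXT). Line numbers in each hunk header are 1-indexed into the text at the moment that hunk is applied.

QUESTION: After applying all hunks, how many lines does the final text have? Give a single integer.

Answer: 14

Derivation:
Hunk 1: at line 3 remove [wndq] add [zli,ovz] -> 9 lines: lth gprcl deyy btek zli ovz jswf jxuv yey
Hunk 2: at line 6 remove [jswf,jxuv] add [zahz,rjxce,sukm] -> 10 lines: lth gprcl deyy btek zli ovz zahz rjxce sukm yey
Hunk 3: at line 3 remove [btek] add [xcfzq,wjfzx,dbk] -> 12 lines: lth gprcl deyy xcfzq wjfzx dbk zli ovz zahz rjxce sukm yey
Hunk 4: at line 10 remove [sukm] add [jtjc,qxmg,elfa] -> 14 lines: lth gprcl deyy xcfzq wjfzx dbk zli ovz zahz rjxce jtjc qxmg elfa yey
Hunk 5: at line 4 remove [dbk,zli,ovz] add [ubefg,hwvy,xnpe] -> 14 lines: lth gprcl deyy xcfzq wjfzx ubefg hwvy xnpe zahz rjxce jtjc qxmg elfa yey
Final line count: 14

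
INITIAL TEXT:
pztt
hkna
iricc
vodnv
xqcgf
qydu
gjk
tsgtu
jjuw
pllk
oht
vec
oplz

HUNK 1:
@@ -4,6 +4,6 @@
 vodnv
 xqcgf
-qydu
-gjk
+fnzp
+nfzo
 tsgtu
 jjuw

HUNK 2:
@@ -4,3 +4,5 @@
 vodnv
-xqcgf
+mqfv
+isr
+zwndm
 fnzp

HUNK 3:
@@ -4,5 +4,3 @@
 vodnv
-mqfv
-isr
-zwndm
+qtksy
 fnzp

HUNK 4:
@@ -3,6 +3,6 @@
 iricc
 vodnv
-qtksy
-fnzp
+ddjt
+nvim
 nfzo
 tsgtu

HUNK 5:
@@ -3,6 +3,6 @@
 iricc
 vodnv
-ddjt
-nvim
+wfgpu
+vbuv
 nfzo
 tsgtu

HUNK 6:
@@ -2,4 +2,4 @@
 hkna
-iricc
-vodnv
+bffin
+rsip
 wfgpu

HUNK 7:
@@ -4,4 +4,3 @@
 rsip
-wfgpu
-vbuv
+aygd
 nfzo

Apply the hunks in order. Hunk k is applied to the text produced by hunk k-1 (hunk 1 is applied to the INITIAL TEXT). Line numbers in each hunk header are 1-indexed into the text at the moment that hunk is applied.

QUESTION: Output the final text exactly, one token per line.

Hunk 1: at line 4 remove [qydu,gjk] add [fnzp,nfzo] -> 13 lines: pztt hkna iricc vodnv xqcgf fnzp nfzo tsgtu jjuw pllk oht vec oplz
Hunk 2: at line 4 remove [xqcgf] add [mqfv,isr,zwndm] -> 15 lines: pztt hkna iricc vodnv mqfv isr zwndm fnzp nfzo tsgtu jjuw pllk oht vec oplz
Hunk 3: at line 4 remove [mqfv,isr,zwndm] add [qtksy] -> 13 lines: pztt hkna iricc vodnv qtksy fnzp nfzo tsgtu jjuw pllk oht vec oplz
Hunk 4: at line 3 remove [qtksy,fnzp] add [ddjt,nvim] -> 13 lines: pztt hkna iricc vodnv ddjt nvim nfzo tsgtu jjuw pllk oht vec oplz
Hunk 5: at line 3 remove [ddjt,nvim] add [wfgpu,vbuv] -> 13 lines: pztt hkna iricc vodnv wfgpu vbuv nfzo tsgtu jjuw pllk oht vec oplz
Hunk 6: at line 2 remove [iricc,vodnv] add [bffin,rsip] -> 13 lines: pztt hkna bffin rsip wfgpu vbuv nfzo tsgtu jjuw pllk oht vec oplz
Hunk 7: at line 4 remove [wfgpu,vbuv] add [aygd] -> 12 lines: pztt hkna bffin rsip aygd nfzo tsgtu jjuw pllk oht vec oplz

Answer: pztt
hkna
bffin
rsip
aygd
nfzo
tsgtu
jjuw
pllk
oht
vec
oplz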